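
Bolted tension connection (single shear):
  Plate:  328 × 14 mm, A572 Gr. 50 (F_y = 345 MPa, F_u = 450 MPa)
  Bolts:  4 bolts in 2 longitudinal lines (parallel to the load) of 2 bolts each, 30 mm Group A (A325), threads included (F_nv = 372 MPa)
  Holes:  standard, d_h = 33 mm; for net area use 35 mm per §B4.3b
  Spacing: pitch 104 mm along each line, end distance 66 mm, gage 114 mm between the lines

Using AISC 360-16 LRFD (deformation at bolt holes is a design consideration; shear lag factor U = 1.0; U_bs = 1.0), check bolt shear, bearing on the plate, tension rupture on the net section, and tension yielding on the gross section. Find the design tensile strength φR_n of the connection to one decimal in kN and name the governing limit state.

Bolt shear: A_b = π(30)²/4 = 706.86 mm². φR_n = 0.75 × 372 × 706.86 × 4 × 1 = 788.9 kN.
Bearing (14 mm plate, F_u = 450 MPa): end bolts L_c = 66 − 33/2 = 49.5, R_n = min(1.2×49.5×14×450, 2.4×30×14×450) = 374.22 kN/bolt; interior L_c = 104 − 33 = 71, R_n = 453.6 kN/bolt. φR_n = 0.75 × (2×374.22 + 2×453.6) = 1241.7 kN.
Tension rupture (net): A_n = (328 − 2×35)×14 = 3612 mm² (U = 1.0, A_e = A_n). φR_n = 0.75 × 450 × 3612 = 1219.1 kN.
Tension yield (gross): A_g = 328×14 = 4592 mm². φR_n = 0.90 × 345 × 4592 = 1425.8 kN.
Governing: min(788.9, 1241.7, 1219.1, 1425.8) = 788.9 kN → bolt shear.

788.9 kN (bolt shear governs)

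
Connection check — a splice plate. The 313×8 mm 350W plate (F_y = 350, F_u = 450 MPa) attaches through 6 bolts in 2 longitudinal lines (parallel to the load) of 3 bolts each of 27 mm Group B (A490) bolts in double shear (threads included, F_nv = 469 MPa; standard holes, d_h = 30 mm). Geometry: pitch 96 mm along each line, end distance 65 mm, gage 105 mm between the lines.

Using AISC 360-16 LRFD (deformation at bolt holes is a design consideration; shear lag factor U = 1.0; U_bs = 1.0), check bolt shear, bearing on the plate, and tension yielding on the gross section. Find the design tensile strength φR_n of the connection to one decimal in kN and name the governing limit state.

788.8 kN (gross-section yield governs)

Bolt shear: A_b = π(27)²/4 = 572.56 mm². φR_n = 0.75 × 469 × 572.56 × 6 × 2 = 2416.8 kN.
Bearing (8 mm plate, F_u = 450 MPa): end bolts L_c = 65 − 30/2 = 50, R_n = min(1.2×50×8×450, 2.4×27×8×450) = 216 kN/bolt; interior L_c = 96 − 30 = 66, R_n = 233.28 kN/bolt. φR_n = 0.75 × (2×216 + 4×233.28) = 1023.8 kN.
Tension yield (gross): A_g = 313×8 = 2504 mm². φR_n = 0.90 × 350 × 2504 = 788.8 kN.
Governing: min(2416.8, 1023.8, 788.8) = 788.8 kN → gross-section yield.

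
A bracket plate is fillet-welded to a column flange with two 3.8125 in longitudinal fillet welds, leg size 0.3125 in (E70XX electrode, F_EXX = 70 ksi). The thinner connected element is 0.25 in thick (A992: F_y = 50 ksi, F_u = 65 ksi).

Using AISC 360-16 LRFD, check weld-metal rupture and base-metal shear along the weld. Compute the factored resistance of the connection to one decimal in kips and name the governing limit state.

Weld metal: throat = 0.707×0.3125 = 0.22094 in, L = 2×3.8125 = 7.625 in. φR_n = 0.75 × 0.6 × 70 × 0.22094 × 7.625 = 53.1 kips.
Base metal shear (0.25 in plate): yield φR_n = 1.0×0.6×50×0.25×7.625 = 57.2 kips; rupture φR_n = 0.75×0.6×65×0.25×7.625 = 55.8 kips; take 55.8 kips (rupture).
Governing: min(53.1, 55.8) = 53.1 kips → weld metal.

53.1 kips (weld metal governs)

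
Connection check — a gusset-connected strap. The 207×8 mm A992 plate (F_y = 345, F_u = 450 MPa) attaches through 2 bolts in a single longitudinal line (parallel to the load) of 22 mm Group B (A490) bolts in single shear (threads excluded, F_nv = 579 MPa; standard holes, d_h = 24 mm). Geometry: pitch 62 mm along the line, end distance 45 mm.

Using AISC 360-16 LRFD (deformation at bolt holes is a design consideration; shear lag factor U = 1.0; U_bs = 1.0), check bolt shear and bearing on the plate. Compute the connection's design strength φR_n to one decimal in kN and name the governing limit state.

Bolt shear: A_b = π(22)²/4 = 380.13 mm². φR_n = 0.75 × 579 × 380.13 × 2 × 1 = 330.1 kN.
Bearing (8 mm plate, F_u = 450 MPa): end bolts L_c = 45 − 24/2 = 33, R_n = min(1.2×33×8×450, 2.4×22×8×450) = 142.56 kN/bolt; interior L_c = 62 − 24 = 38, R_n = 164.16 kN/bolt. φR_n = 0.75 × (1×142.56 + 1×164.16) = 230.0 kN.
Governing: min(330.1, 230.0) = 230.0 kN → bearing.

230.0 kN (bearing governs)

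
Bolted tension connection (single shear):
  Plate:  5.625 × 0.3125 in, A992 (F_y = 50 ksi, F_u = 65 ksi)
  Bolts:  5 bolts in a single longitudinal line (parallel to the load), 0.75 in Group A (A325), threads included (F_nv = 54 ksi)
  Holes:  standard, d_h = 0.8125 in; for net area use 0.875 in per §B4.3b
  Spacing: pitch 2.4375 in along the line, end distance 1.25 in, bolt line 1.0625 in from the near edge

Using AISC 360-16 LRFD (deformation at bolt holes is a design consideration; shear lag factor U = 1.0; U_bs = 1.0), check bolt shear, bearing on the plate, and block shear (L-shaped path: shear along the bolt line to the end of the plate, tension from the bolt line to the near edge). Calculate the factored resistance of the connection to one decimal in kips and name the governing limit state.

Bolt shear: A_b = π(0.75)²/4 = 0.44179 in². φR_n = 0.75 × 54 × 0.44179 × 5 × 1 = 89.5 kips.
Bearing (0.3125 in plate, F_u = 65 ksi): end bolts L_c = 1.25 − 0.8125/2 = 0.84375, R_n = min(1.2×0.84375×0.3125×65, 2.4×0.75×0.3125×65) = 20.566 kips/bolt; interior L_c = 2.4375 − 0.8125 = 1.625, R_n = 36.563 kips/bolt. φR_n = 0.75 × (1×20.566 + 4×36.563) = 125.1 kips.
Block shear: shear path 1×[1.25+4×2.4375] = 1×11 in, A_gv = 3.4375, A_nv = 1×(11 − 4.5×0.875)×0.3125 = 2.207 in²; tension to near edge: (1.0625 − 0.5×0.875)×0.3125 = 0.19531 in². R_n = min(0.6×65×2.207, 0.6×50×3.4375) + 1.0×65×0.19531 = min(86.073, 103.13) + 12.695 = 98.768 kips. φR_n = 0.75 × 98.768 = 74.1 kips.
Governing: min(89.5, 125.1, 74.1) = 74.1 kips → block shear.

74.1 kips (block shear governs)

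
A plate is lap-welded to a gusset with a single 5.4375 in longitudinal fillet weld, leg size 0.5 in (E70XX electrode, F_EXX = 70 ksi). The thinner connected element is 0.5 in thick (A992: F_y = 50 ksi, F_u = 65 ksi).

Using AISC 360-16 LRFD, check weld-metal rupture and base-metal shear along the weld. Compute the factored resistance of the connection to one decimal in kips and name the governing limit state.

Weld metal: throat = 0.707×0.5 = 0.3535 in, L = 5.4375 in. φR_n = 0.75 × 0.6 × 70 × 0.3535 × 5.4375 = 60.5 kips.
Base metal shear (0.5 in plate): yield φR_n = 1.0×0.6×50×0.5×5.4375 = 81.6 kips; rupture φR_n = 0.75×0.6×65×0.5×5.4375 = 79.5 kips; take 79.5 kips (rupture).
Governing: min(60.5, 79.5) = 60.5 kips → weld metal.

60.5 kips (weld metal governs)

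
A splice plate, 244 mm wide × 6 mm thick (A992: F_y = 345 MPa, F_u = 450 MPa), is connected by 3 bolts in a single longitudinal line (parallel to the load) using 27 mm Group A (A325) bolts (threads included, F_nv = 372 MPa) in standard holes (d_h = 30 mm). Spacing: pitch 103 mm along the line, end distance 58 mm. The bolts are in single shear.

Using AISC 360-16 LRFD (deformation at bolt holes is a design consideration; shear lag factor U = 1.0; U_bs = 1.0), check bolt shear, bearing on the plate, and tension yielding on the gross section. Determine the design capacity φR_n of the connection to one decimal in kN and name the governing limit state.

Bolt shear: A_b = π(27)²/4 = 572.56 mm². φR_n = 0.75 × 372 × 572.56 × 3 × 1 = 479.2 kN.
Bearing (6 mm plate, F_u = 450 MPa): end bolts L_c = 58 − 30/2 = 43, R_n = min(1.2×43×6×450, 2.4×27×6×450) = 139.32 kN/bolt; interior L_c = 103 − 30 = 73, R_n = 174.96 kN/bolt. φR_n = 0.75 × (1×139.32 + 2×174.96) = 366.9 kN.
Tension yield (gross): A_g = 244×6 = 1464 mm². φR_n = 0.90 × 345 × 1464 = 454.6 kN.
Governing: min(479.2, 366.9, 454.6) = 366.9 kN → bearing.

366.9 kN (bearing governs)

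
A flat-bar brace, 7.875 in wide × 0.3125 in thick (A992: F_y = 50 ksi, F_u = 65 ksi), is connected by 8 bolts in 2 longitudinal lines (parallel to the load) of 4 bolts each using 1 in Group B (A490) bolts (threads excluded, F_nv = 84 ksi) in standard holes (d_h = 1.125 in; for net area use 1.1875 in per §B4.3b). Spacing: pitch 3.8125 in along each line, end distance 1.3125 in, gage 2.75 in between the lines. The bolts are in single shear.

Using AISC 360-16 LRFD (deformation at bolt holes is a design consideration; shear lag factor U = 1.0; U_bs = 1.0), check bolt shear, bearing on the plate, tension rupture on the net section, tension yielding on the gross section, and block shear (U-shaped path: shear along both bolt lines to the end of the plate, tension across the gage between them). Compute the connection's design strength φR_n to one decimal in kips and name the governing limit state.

Bolt shear: A_b = π(1)²/4 = 0.7854 in². φR_n = 0.75 × 84 × 0.7854 × 8 × 1 = 395.8 kips.
Bearing (0.3125 in plate, F_u = 65 ksi): end bolts L_c = 1.3125 − 1.125/2 = 0.75, R_n = min(1.2×0.75×0.3125×65, 2.4×1×0.3125×65) = 18.281 kips/bolt; interior L_c = 3.8125 − 1.125 = 2.6875, R_n = 48.75 kips/bolt. φR_n = 0.75 × (2×18.281 + 6×48.75) = 246.8 kips.
Tension rupture (net): A_n = (7.875 − 2×1.1875)×0.3125 = 1.7188 in² (U = 1.0, A_e = A_n). φR_n = 0.75 × 65 × 1.7188 = 83.8 kips.
Tension yield (gross): A_g = 7.875×0.3125 = 2.4609 in². φR_n = 0.90 × 50 × 2.4609 = 110.7 kips.
Block shear: shear path 2×[1.3125+3×3.8125] = 2×12.75 in, A_gv = 7.9688, A_nv = 2×(12.75 − 3.5×1.1875)×0.3125 = 5.3711 in²; tension across gage: (2.75 − 1×1.1875)×0.3125 = 0.48828 in². R_n = min(0.6×65×5.3711, 0.6×50×7.9688) + 1.0×65×0.48828 = min(209.47, 239.06) + 31.738 = 241.21 kips. φR_n = 0.75 × 241.21 = 180.9 kips.
Governing: min(395.8, 246.8, 83.8, 110.7, 180.9) = 83.8 kips → net-section rupture.

83.8 kips (net-section rupture governs)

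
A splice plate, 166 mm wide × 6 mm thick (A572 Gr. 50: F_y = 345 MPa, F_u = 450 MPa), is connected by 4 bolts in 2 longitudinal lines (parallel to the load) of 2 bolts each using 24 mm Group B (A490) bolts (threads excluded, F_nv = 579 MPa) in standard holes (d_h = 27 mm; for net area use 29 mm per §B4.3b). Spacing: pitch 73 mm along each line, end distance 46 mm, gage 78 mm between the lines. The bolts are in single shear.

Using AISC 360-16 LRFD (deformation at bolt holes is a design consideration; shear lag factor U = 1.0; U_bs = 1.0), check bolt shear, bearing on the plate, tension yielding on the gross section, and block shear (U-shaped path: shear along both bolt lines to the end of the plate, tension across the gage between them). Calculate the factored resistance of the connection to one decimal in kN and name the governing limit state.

Bolt shear: A_b = π(24)²/4 = 452.39 mm². φR_n = 0.75 × 579 × 452.39 × 4 × 1 = 785.8 kN.
Bearing (6 mm plate, F_u = 450 MPa): end bolts L_c = 46 − 27/2 = 32.5, R_n = min(1.2×32.5×6×450, 2.4×24×6×450) = 105.3 kN/bolt; interior L_c = 73 − 27 = 46, R_n = 149.04 kN/bolt. φR_n = 0.75 × (2×105.3 + 2×149.04) = 381.5 kN.
Tension yield (gross): A_g = 166×6 = 996 mm². φR_n = 0.90 × 345 × 996 = 309.3 kN.
Block shear: shear path 2×[46+1×73] = 2×119 mm, A_gv = 1428, A_nv = 2×(119 − 1.5×29)×6 = 906 mm²; tension across gage: (78 − 1×29)×6 = 294 mm². R_n = min(0.6×450×906, 0.6×345×1428) + 1.0×450×294 = min(244.62, 295.6) + 132.3 = 376.92 kN. φR_n = 0.75 × 376.92 = 282.7 kN.
Governing: min(785.8, 381.5, 309.3, 282.7) = 282.7 kN → block shear.

282.7 kN (block shear governs)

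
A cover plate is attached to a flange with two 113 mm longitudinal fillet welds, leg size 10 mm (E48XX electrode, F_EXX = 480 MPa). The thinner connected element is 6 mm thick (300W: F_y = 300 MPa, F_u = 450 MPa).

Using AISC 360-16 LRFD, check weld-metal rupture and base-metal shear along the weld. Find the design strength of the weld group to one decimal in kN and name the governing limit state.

Weld metal: throat = 0.707×10 = 7.07 mm, L = 2×113 = 226 mm. φR_n = 0.75 × 0.6 × 480 × 7.07 × 226 = 345.1 kN.
Base metal shear (6 mm plate): yield φR_n = 1.0×0.6×300×6×226 = 244.1 kN; rupture φR_n = 0.75×0.6×450×6×226 = 274.6 kN; take 244.1 kN (yield).
Governing: min(345.1, 244.1) = 244.1 kN → base-metal shear.

244.1 kN (base-metal shear governs)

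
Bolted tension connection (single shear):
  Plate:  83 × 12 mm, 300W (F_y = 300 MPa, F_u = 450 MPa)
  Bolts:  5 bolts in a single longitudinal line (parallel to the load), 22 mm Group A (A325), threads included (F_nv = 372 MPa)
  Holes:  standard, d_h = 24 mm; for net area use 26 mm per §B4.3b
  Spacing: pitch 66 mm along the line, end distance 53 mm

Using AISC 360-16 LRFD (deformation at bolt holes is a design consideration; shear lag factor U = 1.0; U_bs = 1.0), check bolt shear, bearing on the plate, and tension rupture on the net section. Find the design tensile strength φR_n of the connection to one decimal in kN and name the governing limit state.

230.9 kN (net-section rupture governs)

Bolt shear: A_b = π(22)²/4 = 380.13 mm². φR_n = 0.75 × 372 × 380.13 × 5 × 1 = 530.3 kN.
Bearing (12 mm plate, F_u = 450 MPa): end bolts L_c = 53 − 24/2 = 41, R_n = min(1.2×41×12×450, 2.4×22×12×450) = 265.68 kN/bolt; interior L_c = 66 − 24 = 42, R_n = 272.16 kN/bolt. φR_n = 0.75 × (1×265.68 + 4×272.16) = 1015.7 kN.
Tension rupture (net): A_n = (83 − 1×26)×12 = 684 mm² (U = 1.0, A_e = A_n). φR_n = 0.75 × 450 × 684 = 230.9 kN.
Governing: min(530.3, 1015.7, 230.9) = 230.9 kN → net-section rupture.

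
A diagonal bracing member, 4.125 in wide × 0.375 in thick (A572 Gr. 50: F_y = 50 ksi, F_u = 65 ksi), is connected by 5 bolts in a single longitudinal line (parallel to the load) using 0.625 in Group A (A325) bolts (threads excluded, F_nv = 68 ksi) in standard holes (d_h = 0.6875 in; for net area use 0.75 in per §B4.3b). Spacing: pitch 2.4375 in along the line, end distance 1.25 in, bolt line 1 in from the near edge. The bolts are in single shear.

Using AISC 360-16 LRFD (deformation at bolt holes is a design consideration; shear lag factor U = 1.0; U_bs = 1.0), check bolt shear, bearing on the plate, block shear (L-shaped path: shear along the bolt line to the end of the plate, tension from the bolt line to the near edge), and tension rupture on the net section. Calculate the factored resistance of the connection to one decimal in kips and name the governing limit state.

Bolt shear: A_b = π(0.625)²/4 = 0.3068 in². φR_n = 0.75 × 68 × 0.3068 × 5 × 1 = 78.2 kips.
Bearing (0.375 in plate, F_u = 65 ksi): end bolts L_c = 1.25 − 0.6875/2 = 0.90625, R_n = min(1.2×0.90625×0.375×65, 2.4×0.625×0.375×65) = 26.508 kips/bolt; interior L_c = 2.4375 − 0.6875 = 1.75, R_n = 36.563 kips/bolt. φR_n = 0.75 × (1×26.508 + 4×36.563) = 129.6 kips.
Block shear: shear path 1×[1.25+4×2.4375] = 1×11 in, A_gv = 4.125, A_nv = 1×(11 − 4.5×0.75)×0.375 = 2.8594 in²; tension to near edge: (1 − 0.5×0.75)×0.375 = 0.23438 in². R_n = min(0.6×65×2.8594, 0.6×50×4.125) + 1.0×65×0.23438 = min(111.52, 123.75) + 15.235 = 126.76 kips. φR_n = 0.75 × 126.76 = 95.1 kips.
Tension rupture (net): A_n = (4.125 − 1×0.75)×0.375 = 1.2656 in² (U = 1.0, A_e = A_n). φR_n = 0.75 × 65 × 1.2656 = 61.7 kips.
Governing: min(78.2, 129.6, 95.1, 61.7) = 61.7 kips → net-section rupture.

61.7 kips (net-section rupture governs)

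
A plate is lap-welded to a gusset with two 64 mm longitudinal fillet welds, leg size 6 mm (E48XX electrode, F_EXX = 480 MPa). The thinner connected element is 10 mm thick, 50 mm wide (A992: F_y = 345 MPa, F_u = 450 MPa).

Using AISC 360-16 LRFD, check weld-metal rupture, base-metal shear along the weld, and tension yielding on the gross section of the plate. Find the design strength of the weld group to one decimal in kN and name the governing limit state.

117.3 kN (weld metal governs)

Weld metal: throat = 0.707×6 = 4.242 mm, L = 2×64 = 128 mm. φR_n = 0.75 × 0.6 × 480 × 4.242 × 128 = 117.3 kN.
Base metal shear (10 mm plate): yield φR_n = 1.0×0.6×345×10×128 = 265.0 kN; rupture φR_n = 0.75×0.6×450×10×128 = 259.2 kN; take 259.2 kN (rupture).
Tension yield (gross): A_g = 50×10 = 500 mm². φR_n = 0.90 × 345 × 500 = 155.3 kN.
Governing: min(117.3, 259.2, 155.3) = 117.3 kN → weld metal.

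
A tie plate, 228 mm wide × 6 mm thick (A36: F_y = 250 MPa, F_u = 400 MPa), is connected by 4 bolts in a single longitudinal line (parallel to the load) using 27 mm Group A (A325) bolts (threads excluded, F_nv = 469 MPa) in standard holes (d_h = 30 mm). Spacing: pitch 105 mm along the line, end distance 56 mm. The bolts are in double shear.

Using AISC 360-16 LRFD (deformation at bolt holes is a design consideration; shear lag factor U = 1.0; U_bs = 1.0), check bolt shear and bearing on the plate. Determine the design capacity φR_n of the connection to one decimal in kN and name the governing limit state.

438.5 kN (bearing governs)

Bolt shear: A_b = π(27)²/4 = 572.56 mm². φR_n = 0.75 × 469 × 572.56 × 4 × 2 = 1611.2 kN.
Bearing (6 mm plate, F_u = 400 MPa): end bolts L_c = 56 − 30/2 = 41, R_n = min(1.2×41×6×400, 2.4×27×6×400) = 118.08 kN/bolt; interior L_c = 105 − 30 = 75, R_n = 155.52 kN/bolt. φR_n = 0.75 × (1×118.08 + 3×155.52) = 438.5 kN.
Governing: min(1611.2, 438.5) = 438.5 kN → bearing.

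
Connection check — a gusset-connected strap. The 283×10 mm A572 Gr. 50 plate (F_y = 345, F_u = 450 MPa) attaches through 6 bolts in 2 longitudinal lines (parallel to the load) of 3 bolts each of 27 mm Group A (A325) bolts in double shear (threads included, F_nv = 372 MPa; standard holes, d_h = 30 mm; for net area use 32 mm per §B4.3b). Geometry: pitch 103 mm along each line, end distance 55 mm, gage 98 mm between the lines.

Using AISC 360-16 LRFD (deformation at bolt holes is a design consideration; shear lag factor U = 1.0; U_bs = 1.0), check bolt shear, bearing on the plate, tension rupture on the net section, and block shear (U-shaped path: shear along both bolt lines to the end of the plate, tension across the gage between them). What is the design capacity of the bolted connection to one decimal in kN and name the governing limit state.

739.1 kN (net-section rupture governs)

Bolt shear: A_b = π(27)²/4 = 572.56 mm². φR_n = 0.75 × 372 × 572.56 × 6 × 2 = 1916.9 kN.
Bearing (10 mm plate, F_u = 450 MPa): end bolts L_c = 55 − 30/2 = 40, R_n = min(1.2×40×10×450, 2.4×27×10×450) = 216 kN/bolt; interior L_c = 103 − 30 = 73, R_n = 291.6 kN/bolt. φR_n = 0.75 × (2×216 + 4×291.6) = 1198.8 kN.
Tension rupture (net): A_n = (283 − 2×32)×10 = 2190 mm² (U = 1.0, A_e = A_n). φR_n = 0.75 × 450 × 2190 = 739.1 kN.
Block shear: shear path 2×[55+2×103] = 2×261 mm, A_gv = 5220, A_nv = 2×(261 − 2.5×32)×10 = 3620 mm²; tension across gage: (98 − 1×32)×10 = 660 mm². R_n = min(0.6×450×3620, 0.6×345×5220) + 1.0×450×660 = min(977.4, 1080.5) + 297 = 1274.4 kN. φR_n = 0.75 × 1274.4 = 955.8 kN.
Governing: min(1916.9, 1198.8, 739.1, 955.8) = 739.1 kN → net-section rupture.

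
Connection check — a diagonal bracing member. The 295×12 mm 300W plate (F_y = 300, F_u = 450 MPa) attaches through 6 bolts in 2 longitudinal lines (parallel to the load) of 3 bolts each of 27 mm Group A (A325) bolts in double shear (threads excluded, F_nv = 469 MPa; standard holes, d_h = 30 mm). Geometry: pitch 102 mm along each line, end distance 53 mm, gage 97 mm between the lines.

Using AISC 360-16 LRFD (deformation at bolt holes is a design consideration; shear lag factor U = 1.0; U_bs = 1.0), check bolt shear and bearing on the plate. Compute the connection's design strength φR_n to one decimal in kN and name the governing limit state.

1419.1 kN (bearing governs)

Bolt shear: A_b = π(27)²/4 = 572.56 mm². φR_n = 0.75 × 469 × 572.56 × 6 × 2 = 2416.8 kN.
Bearing (12 mm plate, F_u = 450 MPa): end bolts L_c = 53 − 30/2 = 38, R_n = min(1.2×38×12×450, 2.4×27×12×450) = 246.24 kN/bolt; interior L_c = 102 − 30 = 72, R_n = 349.92 kN/bolt. φR_n = 0.75 × (2×246.24 + 4×349.92) = 1419.1 kN.
Governing: min(2416.8, 1419.1) = 1419.1 kN → bearing.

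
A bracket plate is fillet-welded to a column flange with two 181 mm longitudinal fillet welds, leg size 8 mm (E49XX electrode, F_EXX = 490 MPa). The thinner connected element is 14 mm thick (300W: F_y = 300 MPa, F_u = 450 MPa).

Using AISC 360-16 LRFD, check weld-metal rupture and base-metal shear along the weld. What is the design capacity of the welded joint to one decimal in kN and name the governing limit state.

451.5 kN (weld metal governs)

Weld metal: throat = 0.707×8 = 5.656 mm, L = 2×181 = 362 mm. φR_n = 0.75 × 0.6 × 490 × 5.656 × 362 = 451.5 kN.
Base metal shear (14 mm plate): yield φR_n = 1.0×0.6×300×14×362 = 912.2 kN; rupture φR_n = 0.75×0.6×450×14×362 = 1026.3 kN; take 912.2 kN (yield).
Governing: min(451.5, 912.2) = 451.5 kN → weld metal.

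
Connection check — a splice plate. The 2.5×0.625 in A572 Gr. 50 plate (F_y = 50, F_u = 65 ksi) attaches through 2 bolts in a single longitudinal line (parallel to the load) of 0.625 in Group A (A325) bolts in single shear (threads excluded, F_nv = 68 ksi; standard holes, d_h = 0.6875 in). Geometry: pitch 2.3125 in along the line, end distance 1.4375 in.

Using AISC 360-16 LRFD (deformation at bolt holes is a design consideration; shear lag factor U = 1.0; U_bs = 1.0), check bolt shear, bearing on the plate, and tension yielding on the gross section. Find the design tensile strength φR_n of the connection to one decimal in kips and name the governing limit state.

Bolt shear: A_b = π(0.625)²/4 = 0.3068 in². φR_n = 0.75 × 68 × 0.3068 × 2 × 1 = 31.3 kips.
Bearing (0.625 in plate, F_u = 65 ksi): end bolts L_c = 1.4375 − 0.6875/2 = 1.09375, R_n = min(1.2×1.09375×0.625×65, 2.4×0.625×0.625×65) = 53.32 kips/bolt; interior L_c = 2.3125 − 0.6875 = 1.625, R_n = 60.938 kips/bolt. φR_n = 0.75 × (1×53.32 + 1×60.938) = 85.7 kips.
Tension yield (gross): A_g = 2.5×0.625 = 1.5625 in². φR_n = 0.90 × 50 × 1.5625 = 70.3 kips.
Governing: min(31.3, 85.7, 70.3) = 31.3 kips → bolt shear.

31.3 kips (bolt shear governs)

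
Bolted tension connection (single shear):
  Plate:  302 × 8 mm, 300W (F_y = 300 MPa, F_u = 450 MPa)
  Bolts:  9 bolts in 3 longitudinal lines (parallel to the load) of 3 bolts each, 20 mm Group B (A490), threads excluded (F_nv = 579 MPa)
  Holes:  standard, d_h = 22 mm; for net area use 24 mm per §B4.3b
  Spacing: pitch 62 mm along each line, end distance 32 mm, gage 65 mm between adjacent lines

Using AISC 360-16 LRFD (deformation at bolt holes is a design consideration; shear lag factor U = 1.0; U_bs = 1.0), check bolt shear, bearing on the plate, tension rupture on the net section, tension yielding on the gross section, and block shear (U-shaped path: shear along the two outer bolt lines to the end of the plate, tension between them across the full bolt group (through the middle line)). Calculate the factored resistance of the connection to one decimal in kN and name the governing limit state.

Bolt shear: A_b = π(20)²/4 = 314.16 mm². φR_n = 0.75 × 579 × 314.16 × 9 × 1 = 1227.8 kN.
Bearing (8 mm plate, F_u = 450 MPa): end bolts L_c = 32 − 22/2 = 21, R_n = min(1.2×21×8×450, 2.4×20×8×450) = 90.72 kN/bolt; interior L_c = 62 − 22 = 40, R_n = 172.8 kN/bolt. φR_n = 0.75 × (3×90.72 + 6×172.8) = 981.7 kN.
Tension rupture (net): A_n = (302 − 3×24)×8 = 1840 mm² (U = 1.0, A_e = A_n). φR_n = 0.75 × 450 × 1840 = 621.0 kN.
Tension yield (gross): A_g = 302×8 = 2416 mm². φR_n = 0.90 × 300 × 2416 = 652.3 kN.
Block shear: shear path 2×[32+2×62] = 2×156 mm, A_gv = 2496, A_nv = 2×(156 − 2.5×24)×8 = 1536 mm²; tension across gage: (130 − 2×24)×8 = 656 mm². R_n = min(0.6×450×1536, 0.6×300×2496) + 1.0×450×656 = min(414.72, 449.28) + 295.2 = 709.92 kN. φR_n = 0.75 × 709.92 = 532.4 kN.
Governing: min(1227.8, 981.7, 621.0, 652.3, 532.4) = 532.4 kN → block shear.

532.4 kN (block shear governs)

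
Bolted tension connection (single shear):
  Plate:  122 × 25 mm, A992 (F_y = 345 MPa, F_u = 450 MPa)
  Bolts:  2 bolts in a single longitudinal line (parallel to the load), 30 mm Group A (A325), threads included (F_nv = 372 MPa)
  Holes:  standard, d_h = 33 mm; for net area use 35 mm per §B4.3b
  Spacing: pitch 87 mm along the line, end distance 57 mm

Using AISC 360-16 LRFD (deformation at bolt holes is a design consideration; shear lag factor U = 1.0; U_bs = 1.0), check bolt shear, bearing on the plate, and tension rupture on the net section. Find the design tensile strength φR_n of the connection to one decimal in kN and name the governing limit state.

394.4 kN (bolt shear governs)

Bolt shear: A_b = π(30)²/4 = 706.86 mm². φR_n = 0.75 × 372 × 706.86 × 2 × 1 = 394.4 kN.
Bearing (25 mm plate, F_u = 450 MPa): end bolts L_c = 57 − 33/2 = 40.5, R_n = min(1.2×40.5×25×450, 2.4×30×25×450) = 546.75 kN/bolt; interior L_c = 87 − 33 = 54, R_n = 729 kN/bolt. φR_n = 0.75 × (1×546.75 + 1×729) = 956.8 kN.
Tension rupture (net): A_n = (122 − 1×35)×25 = 2175 mm² (U = 1.0, A_e = A_n). φR_n = 0.75 × 450 × 2175 = 734.1 kN.
Governing: min(394.4, 956.8, 734.1) = 394.4 kN → bolt shear.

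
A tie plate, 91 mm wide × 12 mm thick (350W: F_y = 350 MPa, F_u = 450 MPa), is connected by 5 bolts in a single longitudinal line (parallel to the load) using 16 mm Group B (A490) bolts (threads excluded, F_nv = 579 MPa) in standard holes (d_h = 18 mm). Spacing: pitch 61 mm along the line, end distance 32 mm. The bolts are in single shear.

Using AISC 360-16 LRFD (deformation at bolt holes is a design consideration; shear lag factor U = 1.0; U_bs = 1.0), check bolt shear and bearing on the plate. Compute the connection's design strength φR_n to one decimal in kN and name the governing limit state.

436.6 kN (bolt shear governs)

Bolt shear: A_b = π(16)²/4 = 201.06 mm². φR_n = 0.75 × 579 × 201.06 × 5 × 1 = 436.6 kN.
Bearing (12 mm plate, F_u = 450 MPa): end bolts L_c = 32 − 18/2 = 23, R_n = min(1.2×23×12×450, 2.4×16×12×450) = 149.04 kN/bolt; interior L_c = 61 − 18 = 43, R_n = 207.36 kN/bolt. φR_n = 0.75 × (1×149.04 + 4×207.36) = 733.9 kN.
Governing: min(436.6, 733.9) = 436.6 kN → bolt shear.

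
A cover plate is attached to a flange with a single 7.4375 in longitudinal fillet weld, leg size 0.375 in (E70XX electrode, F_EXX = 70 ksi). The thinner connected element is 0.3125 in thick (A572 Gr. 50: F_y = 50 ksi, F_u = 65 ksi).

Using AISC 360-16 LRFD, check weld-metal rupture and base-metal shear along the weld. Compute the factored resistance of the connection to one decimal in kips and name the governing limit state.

Weld metal: throat = 0.707×0.375 = 0.26513 in, L = 7.4375 in. φR_n = 0.75 × 0.6 × 70 × 0.26513 × 7.4375 = 62.1 kips.
Base metal shear (0.3125 in plate): yield φR_n = 1.0×0.6×50×0.3125×7.4375 = 69.7 kips; rupture φR_n = 0.75×0.6×65×0.3125×7.4375 = 68.0 kips; take 68.0 kips (rupture).
Governing: min(62.1, 68.0) = 62.1 kips → weld metal.

62.1 kips (weld metal governs)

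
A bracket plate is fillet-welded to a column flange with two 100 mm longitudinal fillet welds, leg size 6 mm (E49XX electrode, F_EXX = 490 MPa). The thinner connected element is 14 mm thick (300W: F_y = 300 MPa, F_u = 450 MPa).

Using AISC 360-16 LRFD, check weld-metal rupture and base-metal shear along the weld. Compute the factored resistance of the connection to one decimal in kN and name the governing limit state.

187.1 kN (weld metal governs)

Weld metal: throat = 0.707×6 = 4.242 mm, L = 2×100 = 200 mm. φR_n = 0.75 × 0.6 × 490 × 4.242 × 200 = 187.1 kN.
Base metal shear (14 mm plate): yield φR_n = 1.0×0.6×300×14×200 = 504.0 kN; rupture φR_n = 0.75×0.6×450×14×200 = 567.0 kN; take 504.0 kN (yield).
Governing: min(187.1, 504.0) = 187.1 kN → weld metal.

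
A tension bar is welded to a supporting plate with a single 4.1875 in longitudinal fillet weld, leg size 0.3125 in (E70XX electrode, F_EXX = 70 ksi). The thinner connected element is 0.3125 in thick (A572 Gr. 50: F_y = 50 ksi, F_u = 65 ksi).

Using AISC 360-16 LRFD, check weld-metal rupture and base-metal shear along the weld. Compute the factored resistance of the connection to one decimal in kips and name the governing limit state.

29.1 kips (weld metal governs)

Weld metal: throat = 0.707×0.3125 = 0.22094 in, L = 4.1875 in. φR_n = 0.75 × 0.6 × 70 × 0.22094 × 4.1875 = 29.1 kips.
Base metal shear (0.3125 in plate): yield φR_n = 1.0×0.6×50×0.3125×4.1875 = 39.3 kips; rupture φR_n = 0.75×0.6×65×0.3125×4.1875 = 38.3 kips; take 38.3 kips (rupture).
Governing: min(29.1, 38.3) = 29.1 kips → weld metal.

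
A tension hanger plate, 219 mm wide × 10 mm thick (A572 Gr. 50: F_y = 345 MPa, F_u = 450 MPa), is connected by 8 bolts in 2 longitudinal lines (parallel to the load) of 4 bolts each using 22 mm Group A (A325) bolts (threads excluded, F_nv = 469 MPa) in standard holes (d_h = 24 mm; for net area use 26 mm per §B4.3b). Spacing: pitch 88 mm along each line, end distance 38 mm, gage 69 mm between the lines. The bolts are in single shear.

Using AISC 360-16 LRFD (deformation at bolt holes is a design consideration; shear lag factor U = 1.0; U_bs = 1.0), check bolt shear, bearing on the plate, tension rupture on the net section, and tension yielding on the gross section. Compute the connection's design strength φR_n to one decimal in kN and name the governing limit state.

563.6 kN (net-section rupture governs)

Bolt shear: A_b = π(22)²/4 = 380.13 mm². φR_n = 0.75 × 469 × 380.13 × 8 × 1 = 1069.7 kN.
Bearing (10 mm plate, F_u = 450 MPa): end bolts L_c = 38 − 24/2 = 26, R_n = min(1.2×26×10×450, 2.4×22×10×450) = 140.4 kN/bolt; interior L_c = 88 − 24 = 64, R_n = 237.6 kN/bolt. φR_n = 0.75 × (2×140.4 + 6×237.6) = 1279.8 kN.
Tension rupture (net): A_n = (219 − 2×26)×10 = 1670 mm² (U = 1.0, A_e = A_n). φR_n = 0.75 × 450 × 1670 = 563.6 kN.
Tension yield (gross): A_g = 219×10 = 2190 mm². φR_n = 0.90 × 345 × 2190 = 680.0 kN.
Governing: min(1069.7, 1279.8, 563.6, 680.0) = 563.6 kN → net-section rupture.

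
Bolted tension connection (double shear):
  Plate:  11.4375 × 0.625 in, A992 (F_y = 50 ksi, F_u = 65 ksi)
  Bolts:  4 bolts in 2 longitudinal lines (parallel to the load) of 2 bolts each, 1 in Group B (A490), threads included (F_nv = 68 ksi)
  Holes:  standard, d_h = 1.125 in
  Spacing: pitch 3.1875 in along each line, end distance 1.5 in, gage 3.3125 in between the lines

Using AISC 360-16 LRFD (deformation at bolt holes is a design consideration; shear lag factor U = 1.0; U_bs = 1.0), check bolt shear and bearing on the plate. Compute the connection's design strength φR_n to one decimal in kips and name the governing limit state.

Bolt shear: A_b = π(1)²/4 = 0.7854 in². φR_n = 0.75 × 68 × 0.7854 × 4 × 2 = 320.4 kips.
Bearing (0.625 in plate, F_u = 65 ksi): end bolts L_c = 1.5 − 1.125/2 = 0.9375, R_n = min(1.2×0.9375×0.625×65, 2.4×1×0.625×65) = 45.703 kips/bolt; interior L_c = 3.1875 − 1.125 = 2.0625, R_n = 97.5 kips/bolt. φR_n = 0.75 × (2×45.703 + 2×97.5) = 214.8 kips.
Governing: min(320.4, 214.8) = 214.8 kips → bearing.

214.8 kips (bearing governs)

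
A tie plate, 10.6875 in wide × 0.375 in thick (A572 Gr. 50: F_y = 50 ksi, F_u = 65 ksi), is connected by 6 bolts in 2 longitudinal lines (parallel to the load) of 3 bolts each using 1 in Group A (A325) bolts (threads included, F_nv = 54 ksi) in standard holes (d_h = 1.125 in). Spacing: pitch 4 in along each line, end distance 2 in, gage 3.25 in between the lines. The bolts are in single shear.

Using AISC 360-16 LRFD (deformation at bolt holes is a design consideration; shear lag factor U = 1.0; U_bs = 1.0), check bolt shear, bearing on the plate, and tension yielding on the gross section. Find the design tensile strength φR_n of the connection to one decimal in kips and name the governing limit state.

Bolt shear: A_b = π(1)²/4 = 0.7854 in². φR_n = 0.75 × 54 × 0.7854 × 6 × 1 = 190.9 kips.
Bearing (0.375 in plate, F_u = 65 ksi): end bolts L_c = 2 − 1.125/2 = 1.4375, R_n = min(1.2×1.4375×0.375×65, 2.4×1×0.375×65) = 42.047 kips/bolt; interior L_c = 4 − 1.125 = 2.875, R_n = 58.5 kips/bolt. φR_n = 0.75 × (2×42.047 + 4×58.5) = 238.6 kips.
Tension yield (gross): A_g = 10.6875×0.375 = 4.0078 in². φR_n = 0.90 × 50 × 4.0078 = 180.4 kips.
Governing: min(190.9, 238.6, 180.4) = 180.4 kips → gross-section yield.

180.4 kips (gross-section yield governs)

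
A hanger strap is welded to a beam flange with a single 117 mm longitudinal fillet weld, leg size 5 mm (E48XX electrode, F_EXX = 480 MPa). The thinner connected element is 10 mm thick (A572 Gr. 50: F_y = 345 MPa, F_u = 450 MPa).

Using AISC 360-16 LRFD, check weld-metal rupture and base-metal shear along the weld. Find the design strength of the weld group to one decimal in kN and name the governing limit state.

Weld metal: throat = 0.707×5 = 3.535 mm, L = 117 mm. φR_n = 0.75 × 0.6 × 480 × 3.535 × 117 = 89.3 kN.
Base metal shear (10 mm plate): yield φR_n = 1.0×0.6×345×10×117 = 242.2 kN; rupture φR_n = 0.75×0.6×450×10×117 = 236.9 kN; take 236.9 kN (rupture).
Governing: min(89.3, 236.9) = 89.3 kN → weld metal.

89.3 kN (weld metal governs)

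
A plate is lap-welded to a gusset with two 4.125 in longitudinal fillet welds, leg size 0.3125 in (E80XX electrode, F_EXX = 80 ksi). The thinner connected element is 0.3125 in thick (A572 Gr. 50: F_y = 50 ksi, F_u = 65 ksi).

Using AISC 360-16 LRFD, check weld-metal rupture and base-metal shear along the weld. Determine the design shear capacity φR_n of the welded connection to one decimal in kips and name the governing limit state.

65.6 kips (weld metal governs)

Weld metal: throat = 0.707×0.3125 = 0.22094 in, L = 2×4.125 = 8.25 in. φR_n = 0.75 × 0.6 × 80 × 0.22094 × 8.25 = 65.6 kips.
Base metal shear (0.3125 in plate): yield φR_n = 1.0×0.6×50×0.3125×8.25 = 77.3 kips; rupture φR_n = 0.75×0.6×65×0.3125×8.25 = 75.4 kips; take 75.4 kips (rupture).
Governing: min(65.6, 75.4) = 65.6 kips → weld metal.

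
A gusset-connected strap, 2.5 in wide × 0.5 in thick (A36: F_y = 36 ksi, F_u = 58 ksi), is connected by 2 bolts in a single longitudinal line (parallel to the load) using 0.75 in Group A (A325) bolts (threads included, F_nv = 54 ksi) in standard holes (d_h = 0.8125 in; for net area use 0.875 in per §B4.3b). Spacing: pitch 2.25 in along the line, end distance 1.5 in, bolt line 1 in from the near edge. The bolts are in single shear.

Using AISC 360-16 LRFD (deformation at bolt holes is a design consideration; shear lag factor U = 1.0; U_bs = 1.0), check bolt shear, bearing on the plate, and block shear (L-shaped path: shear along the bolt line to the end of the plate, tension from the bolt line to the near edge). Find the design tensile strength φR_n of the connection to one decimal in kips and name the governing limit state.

Bolt shear: A_b = π(0.75)²/4 = 0.44179 in². φR_n = 0.75 × 54 × 0.44179 × 2 × 1 = 35.8 kips.
Bearing (0.5 in plate, F_u = 58 ksi): end bolts L_c = 1.5 − 0.8125/2 = 1.09375, R_n = min(1.2×1.09375×0.5×58, 2.4×0.75×0.5×58) = 38.063 kips/bolt; interior L_c = 2.25 − 0.8125 = 1.4375, R_n = 50.025 kips/bolt. φR_n = 0.75 × (1×38.063 + 1×50.025) = 66.1 kips.
Block shear: shear path 1×[1.5+1×2.25] = 1×3.75 in, A_gv = 1.875, A_nv = 1×(3.75 − 1.5×0.875)×0.5 = 1.2188 in²; tension to near edge: (1 − 0.5×0.875)×0.5 = 0.28125 in². R_n = min(0.6×58×1.2188, 0.6×36×1.875) + 1.0×58×0.28125 = min(42.414, 40.5) + 16.313 = 56.813 kips. φR_n = 0.75 × 56.813 = 42.6 kips.
Governing: min(35.8, 66.1, 42.6) = 35.8 kips → bolt shear.

35.8 kips (bolt shear governs)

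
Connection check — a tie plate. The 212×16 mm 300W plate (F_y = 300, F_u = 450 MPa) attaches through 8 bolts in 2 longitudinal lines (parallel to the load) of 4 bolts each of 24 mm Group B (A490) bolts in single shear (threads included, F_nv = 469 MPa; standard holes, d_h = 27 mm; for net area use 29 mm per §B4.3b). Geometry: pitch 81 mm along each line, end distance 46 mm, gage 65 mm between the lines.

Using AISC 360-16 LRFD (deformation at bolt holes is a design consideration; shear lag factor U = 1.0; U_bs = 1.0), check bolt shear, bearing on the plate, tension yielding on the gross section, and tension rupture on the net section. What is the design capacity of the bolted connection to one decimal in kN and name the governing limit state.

831.6 kN (net-section rupture governs)

Bolt shear: A_b = π(24)²/4 = 452.39 mm². φR_n = 0.75 × 469 × 452.39 × 8 × 1 = 1273.0 kN.
Bearing (16 mm plate, F_u = 450 MPa): end bolts L_c = 46 − 27/2 = 32.5, R_n = min(1.2×32.5×16×450, 2.4×24×16×450) = 280.8 kN/bolt; interior L_c = 81 − 27 = 54, R_n = 414.72 kN/bolt. φR_n = 0.75 × (2×280.8 + 6×414.72) = 2287.4 kN.
Tension yield (gross): A_g = 212×16 = 3392 mm². φR_n = 0.90 × 300 × 3392 = 915.8 kN.
Tension rupture (net): A_n = (212 − 2×29)×16 = 2464 mm² (U = 1.0, A_e = A_n). φR_n = 0.75 × 450 × 2464 = 831.6 kN.
Governing: min(1273.0, 2287.4, 915.8, 831.6) = 831.6 kN → net-section rupture.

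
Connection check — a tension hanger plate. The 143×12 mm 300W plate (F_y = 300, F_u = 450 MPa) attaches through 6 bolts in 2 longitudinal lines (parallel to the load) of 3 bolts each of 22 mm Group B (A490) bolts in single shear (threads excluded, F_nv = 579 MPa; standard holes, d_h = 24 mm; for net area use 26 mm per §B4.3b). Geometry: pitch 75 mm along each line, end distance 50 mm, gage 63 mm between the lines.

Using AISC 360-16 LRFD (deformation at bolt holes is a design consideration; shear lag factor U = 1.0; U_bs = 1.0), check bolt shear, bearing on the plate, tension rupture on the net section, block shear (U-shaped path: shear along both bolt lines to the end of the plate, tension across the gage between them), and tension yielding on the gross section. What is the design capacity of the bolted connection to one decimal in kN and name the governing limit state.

Bolt shear: A_b = π(22)²/4 = 380.13 mm². φR_n = 0.75 × 579 × 380.13 × 6 × 1 = 990.4 kN.
Bearing (12 mm plate, F_u = 450 MPa): end bolts L_c = 50 − 24/2 = 38, R_n = min(1.2×38×12×450, 2.4×22×12×450) = 246.24 kN/bolt; interior L_c = 75 − 24 = 51, R_n = 285.12 kN/bolt. φR_n = 0.75 × (2×246.24 + 4×285.12) = 1224.7 kN.
Tension rupture (net): A_n = (143 − 2×26)×12 = 1092 mm² (U = 1.0, A_e = A_n). φR_n = 0.75 × 450 × 1092 = 368.6 kN.
Block shear: shear path 2×[50+2×75] = 2×200 mm, A_gv = 4800, A_nv = 2×(200 − 2.5×26)×12 = 3240 mm²; tension across gage: (63 − 1×26)×12 = 444 mm². R_n = min(0.6×450×3240, 0.6×300×4800) + 1.0×450×444 = min(874.8, 864) + 199.8 = 1063.8 kN. φR_n = 0.75 × 1063.8 = 797.9 kN.
Tension yield (gross): A_g = 143×12 = 1716 mm². φR_n = 0.90 × 300 × 1716 = 463.3 kN.
Governing: min(990.4, 1224.7, 368.6, 797.9, 463.3) = 368.6 kN → net-section rupture.

368.6 kN (net-section rupture governs)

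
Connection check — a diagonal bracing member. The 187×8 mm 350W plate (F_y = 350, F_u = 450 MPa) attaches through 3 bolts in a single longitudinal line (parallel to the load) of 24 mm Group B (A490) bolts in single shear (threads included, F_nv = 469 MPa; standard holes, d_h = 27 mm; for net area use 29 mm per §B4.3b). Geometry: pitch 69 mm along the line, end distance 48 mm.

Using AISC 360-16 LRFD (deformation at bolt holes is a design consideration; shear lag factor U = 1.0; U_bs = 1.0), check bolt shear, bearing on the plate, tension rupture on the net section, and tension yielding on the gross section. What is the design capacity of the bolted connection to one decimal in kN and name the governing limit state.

Bolt shear: A_b = π(24)²/4 = 452.39 mm². φR_n = 0.75 × 469 × 452.39 × 3 × 1 = 477.4 kN.
Bearing (8 mm plate, F_u = 450 MPa): end bolts L_c = 48 − 27/2 = 34.5, R_n = min(1.2×34.5×8×450, 2.4×24×8×450) = 149.04 kN/bolt; interior L_c = 69 − 27 = 42, R_n = 181.44 kN/bolt. φR_n = 0.75 × (1×149.04 + 2×181.44) = 383.9 kN.
Tension rupture (net): A_n = (187 − 1×29)×8 = 1264 mm² (U = 1.0, A_e = A_n). φR_n = 0.75 × 450 × 1264 = 426.6 kN.
Tension yield (gross): A_g = 187×8 = 1496 mm². φR_n = 0.90 × 350 × 1496 = 471.2 kN.
Governing: min(477.4, 383.9, 426.6, 471.2) = 383.9 kN → bearing.

383.9 kN (bearing governs)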